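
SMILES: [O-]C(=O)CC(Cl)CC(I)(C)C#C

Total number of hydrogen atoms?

9

Hydrogens are implicit in SMILES; fill each atom to its normal valence:
  3 × C: no H
  2 × C: 2 H each → 4
  2 × C: 1 H each → 2
  1 × C: 3 H
  1 × Cl: no H
  1 × I: no H
  1 × O: no H
  1 × O (charge -1): no H
  Total hydrogens = 9.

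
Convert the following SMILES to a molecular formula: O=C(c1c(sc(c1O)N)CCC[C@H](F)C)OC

C11H16FNO3S

Heavy atoms from the SMILES: 11 C, 1 F, 1 N, 3 O, 1 S.
Implicit hydrogens by atom environment:
  4 × C (aromatic): no H
  3 × C: 2 H each → 6
  2 × C: 3 H each → 6
  2 × O: no H
  1 × C: 1 H
  1 × C: no H
  1 × F: no H
  1 × N: 2 H
  1 × O: 1 H
  1 × S (aromatic): no H
  Total hydrogens = 16.
Molecular formula: C11H16FNO3S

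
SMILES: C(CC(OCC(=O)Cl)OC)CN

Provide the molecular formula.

Heavy atoms from the SMILES: 7 C, 1 Cl, 1 N, 3 O.
Implicit hydrogens by atom environment:
  4 × C: 2 H each → 8
  3 × O: no H
  1 × C: 3 H
  1 × C: 1 H
  1 × C: no H
  1 × Cl: no H
  1 × N: 2 H
  Total hydrogens = 14.
Molecular formula: C7H14ClNO3

C7H14ClNO3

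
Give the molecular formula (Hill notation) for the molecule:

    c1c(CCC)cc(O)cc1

Heavy atoms from the SMILES: 9 C, 1 O.
Implicit hydrogens by atom environment:
  4 × C (aromatic): 1 H each → 4
  2 × C: 2 H each → 4
  2 × C (aromatic): no H
  1 × C: 3 H
  1 × O: 1 H
  Total hydrogens = 12.
Molecular formula: C9H12O

C9H12O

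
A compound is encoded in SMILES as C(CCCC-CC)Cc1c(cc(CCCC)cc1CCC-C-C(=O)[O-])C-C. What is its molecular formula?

C25H41O2-

Heavy atoms from the SMILES: 25 C, 2 O.
Implicit hydrogens by atom environment:
  15 × C: 2 H each → 30
  4 × C (aromatic): no H
  3 × C: 3 H each → 9
  2 × C (aromatic): 1 H each → 2
  1 × C: no H
  1 × O: no H
  1 × O (charge -1): no H
  Total hydrogens = 41.
Net charge -1.
Molecular formula: C25H41O2-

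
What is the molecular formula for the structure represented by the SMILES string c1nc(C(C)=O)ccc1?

Heavy atoms from the SMILES: 7 C, 1 N, 1 O.
Implicit hydrogens by atom environment:
  4 × C (aromatic): 1 H each → 4
  1 × C: 3 H
  1 × C (aromatic): no H
  1 × C: no H
  1 × N (aromatic): no H
  1 × O: no H
  Total hydrogens = 7.
Molecular formula: C7H7NO

C7H7NO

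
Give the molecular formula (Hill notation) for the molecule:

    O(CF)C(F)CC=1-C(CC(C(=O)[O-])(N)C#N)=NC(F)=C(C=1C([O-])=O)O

Heavy atoms from the SMILES: 13 C, 3 F, 3 N, 6 O.
Implicit hydrogens by atom environment:
  5 × C (aromatic): no H
  4 × C: no H
  3 × C: 2 H each → 6
  3 × F: no H
  3 × O: no H
  2 × O (charge -1): no H
  1 × C: 1 H
  1 × N: 2 H
  1 × N (aromatic): no H
  1 × N: no H
  1 × O: 1 H
  Total hydrogens = 10.
Net charge -2.
Molecular formula: [C13H10F3N3O6]2-

[C13H10F3N3O6]2-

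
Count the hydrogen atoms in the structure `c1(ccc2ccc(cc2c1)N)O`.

9

Hydrogens are implicit in SMILES; fill each atom to its normal valence:
  6 × C (aromatic): 1 H each → 6
  4 × C (aromatic): no H
  1 × N: 2 H
  1 × O: 1 H
  Total hydrogens = 9.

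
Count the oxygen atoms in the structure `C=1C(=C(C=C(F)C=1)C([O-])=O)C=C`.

The symbol for oxygen appears 2 times in the SMILES.

2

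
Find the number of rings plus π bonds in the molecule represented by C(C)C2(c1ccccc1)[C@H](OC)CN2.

5

Molecular formula from the SMILES: C12H17NO.
DoU = (2C + 2 + N − H − X)/2 = (2·12 + 2 + 1 − 17 − 0)/2 = 10/2 = 5.
(Structurally: 2 ring(s) + 3 π bond(s) = 5.)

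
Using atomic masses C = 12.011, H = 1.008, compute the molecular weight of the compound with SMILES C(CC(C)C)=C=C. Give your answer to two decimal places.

96.17

Molecular formula: C7H12.
M = 7×12.011 + 12×1.008 = 96.17 g/mol.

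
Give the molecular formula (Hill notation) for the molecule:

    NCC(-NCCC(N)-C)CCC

C9H23N3

Heavy atoms from the SMILES: 9 C, 3 N.
Implicit hydrogens by atom environment:
  5 × C: 2 H each → 10
  2 × C: 3 H each → 6
  2 × C: 1 H each → 2
  2 × N: 2 H each → 4
  1 × N: 1 H
  Total hydrogens = 23.
Molecular formula: C9H23N3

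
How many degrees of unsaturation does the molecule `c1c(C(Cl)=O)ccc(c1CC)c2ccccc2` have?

Molecular formula from the SMILES: C15H13ClO.
DoU = (2C + 2 + N − H − X)/2 = (2·15 + 2 + 0 − 13 − 1)/2 = 18/2 = 9.
(Structurally: 2 ring(s) + 7 π bond(s) = 9.)

9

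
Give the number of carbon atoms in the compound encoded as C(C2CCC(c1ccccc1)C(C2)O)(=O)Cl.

13

The symbol for carbon appears 13 times in the SMILES. Lowercase c denotes aromatic carbon and counts toward C.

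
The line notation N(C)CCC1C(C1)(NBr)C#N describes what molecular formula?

Heavy atoms from the SMILES: 1 Br, 7 C, 3 N.
Implicit hydrogens by atom environment:
  3 × C: 2 H each → 6
  2 × C: no H
  2 × N: 1 H each → 2
  1 × Br: no H
  1 × C: 3 H
  1 × C: 1 H
  1 × N: no H
  Total hydrogens = 12.
Molecular formula: C7H12BrN3

C7H12BrN3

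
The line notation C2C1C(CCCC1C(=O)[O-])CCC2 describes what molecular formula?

Heavy atoms from the SMILES: 11 C, 2 O.
Implicit hydrogens by atom environment:
  7 × C: 2 H each → 14
  3 × C: 1 H each → 3
  1 × C: no H
  1 × O: no H
  1 × O (charge -1): no H
  Total hydrogens = 17.
Net charge -1.
Molecular formula: C11H17O2-

C11H17O2-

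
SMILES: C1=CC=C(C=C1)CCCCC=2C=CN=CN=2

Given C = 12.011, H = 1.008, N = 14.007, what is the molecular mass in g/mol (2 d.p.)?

212.30

Molecular formula: C14H16N2.
M = 14×12.011 + 16×1.008 + 2×14.007 = 212.30 g/mol.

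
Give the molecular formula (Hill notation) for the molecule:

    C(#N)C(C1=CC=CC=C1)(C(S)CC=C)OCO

Heavy atoms from the SMILES: 13 C, 1 N, 2 O, 1 S.
Implicit hydrogens by atom environment:
  5 × C (aromatic): 1 H each → 5
  3 × C: 2 H each → 6
  2 × C: 1 H each → 2
  2 × C: no H
  1 × C (aromatic): no H
  1 × N: no H
  1 × O: 1 H
  1 × O: no H
  1 × S: 1 H
  Total hydrogens = 15.
Molecular formula: C13H15NO2S

C13H15NO2S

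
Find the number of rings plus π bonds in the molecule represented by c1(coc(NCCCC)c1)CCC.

Molecular formula from the SMILES: C11H19NO.
DoU = (2C + 2 + N − H − X)/2 = (2·11 + 2 + 1 − 19 − 0)/2 = 6/2 = 3.
(Structurally: 1 ring(s) + 2 π bond(s) = 3.)

3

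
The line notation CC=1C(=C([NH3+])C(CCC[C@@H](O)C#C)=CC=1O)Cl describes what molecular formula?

Heavy atoms from the SMILES: 13 C, 1 Cl, 1 N, 2 O.
Implicit hydrogens by atom environment:
  5 × C (aromatic): no H
  3 × C: 2 H each → 6
  2 × C: 1 H each → 2
  2 × O: 1 H each → 2
  1 × C: 3 H
  1 × C (aromatic): 1 H
  1 × C: no H
  1 × Cl: no H
  1 × N (charge +1): 3 H
  Total hydrogens = 17.
Net charge +1.
Molecular formula: C13H17ClNO2+

C13H17ClNO2+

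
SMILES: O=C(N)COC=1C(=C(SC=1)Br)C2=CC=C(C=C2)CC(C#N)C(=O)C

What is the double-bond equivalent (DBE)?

11

Molecular formula from the SMILES: C17H15BrN2O3S.
DoU = (2C + 2 + N − H − X)/2 = (2·17 + 2 + 2 − 15 − 1)/2 = 22/2 = 11.
(Structurally: 2 ring(s) + 9 π bond(s) = 11.)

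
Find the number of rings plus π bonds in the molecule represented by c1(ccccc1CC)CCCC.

Molecular formula from the SMILES: C12H18.
DoU = (2C + 2 + N − H − X)/2 = (2·12 + 2 + 0 − 18 − 0)/2 = 8/2 = 4.
(Structurally: 1 ring(s) + 3 π bond(s) = 4.)

4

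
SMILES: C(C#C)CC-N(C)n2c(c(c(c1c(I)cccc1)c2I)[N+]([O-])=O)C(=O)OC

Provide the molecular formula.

C18H17I2N3O4

Heavy atoms from the SMILES: 18 C, 2 I, 3 N, 4 O.
Implicit hydrogens by atom environment:
  6 × C (aromatic): no H
  4 × C (aromatic): 1 H each → 4
  3 × C: 2 H each → 6
  3 × O: no H
  2 × C: 3 H each → 6
  2 × C: no H
  2 × I: no H
  1 × C: 1 H
  1 × N (aromatic): no H
  1 × N (charge +1): no H
  1 × N: no H
  1 × O (charge -1): no H
  Total hydrogens = 17.
Molecular formula: C18H17I2N3O4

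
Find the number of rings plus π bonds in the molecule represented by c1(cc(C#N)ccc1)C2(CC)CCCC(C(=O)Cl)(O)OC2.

8

Molecular formula from the SMILES: C16H18ClNO3.
DoU = (2C + 2 + N − H − X)/2 = (2·16 + 2 + 1 − 18 − 1)/2 = 16/2 = 8.
(Structurally: 2 ring(s) + 6 π bond(s) = 8.)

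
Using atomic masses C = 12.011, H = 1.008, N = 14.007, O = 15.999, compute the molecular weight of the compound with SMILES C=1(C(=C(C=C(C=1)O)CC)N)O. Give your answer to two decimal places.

Molecular formula: C8H11NO2.
M = 8×12.011 + 11×1.008 + 1×14.007 + 2×15.999 = 153.18 g/mol.

153.18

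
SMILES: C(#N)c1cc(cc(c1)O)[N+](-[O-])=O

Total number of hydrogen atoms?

4

Hydrogens are implicit in SMILES; fill each atom to its normal valence:
  3 × C (aromatic): 1 H each → 3
  3 × C (aromatic): no H
  1 × C: no H
  1 × N (charge +1): no H
  1 × N: no H
  1 × O: 1 H
  1 × O: no H
  1 × O (charge -1): no H
  Total hydrogens = 4.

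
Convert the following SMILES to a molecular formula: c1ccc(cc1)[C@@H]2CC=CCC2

C12H14

Heavy atoms from the SMILES: 12 C.
Implicit hydrogens by atom environment:
  5 × C (aromatic): 1 H each → 5
  3 × C: 2 H each → 6
  3 × C: 1 H each → 3
  1 × C (aromatic): no H
  Total hydrogens = 14.
Molecular formula: C12H14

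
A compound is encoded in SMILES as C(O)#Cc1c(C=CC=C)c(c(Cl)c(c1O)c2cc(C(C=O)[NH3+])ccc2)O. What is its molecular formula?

C20H17ClNO4+

Heavy atoms from the SMILES: 20 C, 1 Cl, 1 N, 4 O.
Implicit hydrogens by atom environment:
  8 × C (aromatic): no H
  5 × C: 1 H each → 5
  4 × C (aromatic): 1 H each → 4
  3 × O: 1 H each → 3
  2 × C: no H
  1 × C: 2 H
  1 × Cl: no H
  1 × N (charge +1): 3 H
  1 × O: no H
  Total hydrogens = 17.
Net charge +1.
Molecular formula: C20H17ClNO4+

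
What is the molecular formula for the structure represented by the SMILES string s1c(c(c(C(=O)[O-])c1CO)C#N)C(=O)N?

C8H5N2O4S-

Heavy atoms from the SMILES: 8 C, 2 N, 4 O, 1 S.
Implicit hydrogens by atom environment:
  4 × C (aromatic): no H
  3 × C: no H
  2 × O: no H
  1 × C: 2 H
  1 × N: 2 H
  1 × N: no H
  1 × O: 1 H
  1 × O (charge -1): no H
  1 × S (aromatic): no H
  Total hydrogens = 5.
Net charge -1.
Molecular formula: C8H5N2O4S-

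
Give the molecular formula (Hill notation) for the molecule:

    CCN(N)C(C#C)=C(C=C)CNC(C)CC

C13H23N3

Heavy atoms from the SMILES: 13 C, 3 N.
Implicit hydrogens by atom environment:
  4 × C: 2 H each → 8
  3 × C: 3 H each → 9
  3 × C: 1 H each → 3
  3 × C: no H
  1 × N: 2 H
  1 × N: 1 H
  1 × N: no H
  Total hydrogens = 23.
Molecular formula: C13H23N3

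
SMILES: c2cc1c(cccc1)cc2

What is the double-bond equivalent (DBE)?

7

Molecular formula from the SMILES: C10H8.
DoU = (2C + 2 + N − H − X)/2 = (2·10 + 2 + 0 − 8 − 0)/2 = 14/2 = 7.
(Structurally: 2 ring(s) + 5 π bond(s) = 7.)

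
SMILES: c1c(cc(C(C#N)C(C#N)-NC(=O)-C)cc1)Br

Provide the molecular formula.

C12H10BrN3O

Heavy atoms from the SMILES: 1 Br, 12 C, 3 N, 1 O.
Implicit hydrogens by atom environment:
  4 × C (aromatic): 1 H each → 4
  3 × C: no H
  2 × C: 1 H each → 2
  2 × C (aromatic): no H
  2 × N: no H
  1 × Br: no H
  1 × C: 3 H
  1 × N: 1 H
  1 × O: no H
  Total hydrogens = 10.
Molecular formula: C12H10BrN3O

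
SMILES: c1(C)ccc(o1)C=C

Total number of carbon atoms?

7

The symbol for carbon appears 7 times in the SMILES. Lowercase c denotes aromatic carbon and counts toward C.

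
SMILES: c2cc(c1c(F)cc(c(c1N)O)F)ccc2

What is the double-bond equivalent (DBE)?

8

Molecular formula from the SMILES: C12H9F2NO.
DoU = (2C + 2 + N − H − X)/2 = (2·12 + 2 + 1 − 9 − 2)/2 = 16/2 = 8.
(Structurally: 2 ring(s) + 6 π bond(s) = 8.)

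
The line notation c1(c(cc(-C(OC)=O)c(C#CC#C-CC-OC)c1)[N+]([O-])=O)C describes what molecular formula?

C16H15NO5

Heavy atoms from the SMILES: 16 C, 1 N, 5 O.
Implicit hydrogens by atom environment:
  5 × C: no H
  4 × C (aromatic): no H
  4 × O: no H
  3 × C: 3 H each → 9
  2 × C: 2 H each → 4
  2 × C (aromatic): 1 H each → 2
  1 × N (charge +1): no H
  1 × O (charge -1): no H
  Total hydrogens = 15.
Molecular formula: C16H15NO5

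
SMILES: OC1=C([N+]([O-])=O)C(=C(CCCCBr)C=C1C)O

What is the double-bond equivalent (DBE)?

Molecular formula from the SMILES: C11H14BrNO4.
DoU = (2C + 2 + N − H − X)/2 = (2·11 + 2 + 1 − 14 − 1)/2 = 10/2 = 5.
(Structurally: 1 ring(s) + 4 π bond(s) = 5.)

5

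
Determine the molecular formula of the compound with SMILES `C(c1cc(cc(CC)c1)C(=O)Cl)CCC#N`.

C13H14ClNO

Heavy atoms from the SMILES: 13 C, 1 Cl, 1 N, 1 O.
Implicit hydrogens by atom environment:
  4 × C: 2 H each → 8
  3 × C (aromatic): 1 H each → 3
  3 × C (aromatic): no H
  2 × C: no H
  1 × C: 3 H
  1 × Cl: no H
  1 × N: no H
  1 × O: no H
  Total hydrogens = 14.
Molecular formula: C13H14ClNO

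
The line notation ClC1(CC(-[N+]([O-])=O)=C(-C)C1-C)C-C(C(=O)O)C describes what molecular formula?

Heavy atoms from the SMILES: 11 C, 1 Cl, 1 N, 4 O.
Implicit hydrogens by atom environment:
  4 × C: no H
  3 × C: 3 H each → 9
  2 × C: 2 H each → 4
  2 × C: 1 H each → 2
  2 × O: no H
  1 × Cl: no H
  1 × N (charge +1): no H
  1 × O: 1 H
  1 × O (charge -1): no H
  Total hydrogens = 16.
Molecular formula: C11H16ClNO4

C11H16ClNO4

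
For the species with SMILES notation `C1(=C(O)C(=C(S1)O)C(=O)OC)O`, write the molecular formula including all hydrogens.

C6H6O5S

Heavy atoms from the SMILES: 6 C, 5 O, 1 S.
Implicit hydrogens by atom environment:
  4 × C (aromatic): no H
  3 × O: 1 H each → 3
  2 × O: no H
  1 × C: 3 H
  1 × C: no H
  1 × S (aromatic): no H
  Total hydrogens = 6.
Molecular formula: C6H6O5S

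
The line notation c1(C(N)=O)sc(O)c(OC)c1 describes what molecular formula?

C6H7NO3S

Heavy atoms from the SMILES: 6 C, 1 N, 3 O, 1 S.
Implicit hydrogens by atom environment:
  3 × C (aromatic): no H
  2 × O: no H
  1 × C: 3 H
  1 × C (aromatic): 1 H
  1 × C: no H
  1 × N: 2 H
  1 × O: 1 H
  1 × S (aromatic): no H
  Total hydrogens = 7.
Molecular formula: C6H7NO3S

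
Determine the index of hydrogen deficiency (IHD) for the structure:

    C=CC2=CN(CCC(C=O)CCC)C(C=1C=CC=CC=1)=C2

9

Molecular formula from the SMILES: C19H23NO.
DoU = (2C + 2 + N − H − X)/2 = (2·19 + 2 + 1 − 23 − 0)/2 = 18/2 = 9.
(Structurally: 2 ring(s) + 7 π bond(s) = 9.)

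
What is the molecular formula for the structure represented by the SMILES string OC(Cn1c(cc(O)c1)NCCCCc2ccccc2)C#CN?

C18H23N3O2

Heavy atoms from the SMILES: 18 C, 3 N, 2 O.
Implicit hydrogens by atom environment:
  7 × C (aromatic): 1 H each → 7
  5 × C: 2 H each → 10
  3 × C (aromatic): no H
  2 × C: no H
  2 × O: 1 H each → 2
  1 × C: 1 H
  1 × N: 2 H
  1 × N: 1 H
  1 × N (aromatic): no H
  Total hydrogens = 23.
Molecular formula: C18H23N3O2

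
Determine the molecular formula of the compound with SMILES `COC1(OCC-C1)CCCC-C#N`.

C10H17NO2

Heavy atoms from the SMILES: 10 C, 1 N, 2 O.
Implicit hydrogens by atom environment:
  7 × C: 2 H each → 14
  2 × C: no H
  2 × O: no H
  1 × C: 3 H
  1 × N: no H
  Total hydrogens = 17.
Molecular formula: C10H17NO2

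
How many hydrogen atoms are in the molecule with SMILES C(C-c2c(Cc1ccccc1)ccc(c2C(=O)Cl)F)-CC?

18

Hydrogens are implicit in SMILES; fill each atom to its normal valence:
  7 × C (aromatic): 1 H each → 7
  5 × C (aromatic): no H
  4 × C: 2 H each → 8
  1 × C: 3 H
  1 × C: no H
  1 × Cl: no H
  1 × F: no H
  1 × O: no H
  Total hydrogens = 18.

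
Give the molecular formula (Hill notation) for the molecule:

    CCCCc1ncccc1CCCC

Heavy atoms from the SMILES: 13 C, 1 N.
Implicit hydrogens by atom environment:
  6 × C: 2 H each → 12
  3 × C (aromatic): 1 H each → 3
  2 × C: 3 H each → 6
  2 × C (aromatic): no H
  1 × N (aromatic): no H
  Total hydrogens = 21.
Molecular formula: C13H21N

C13H21N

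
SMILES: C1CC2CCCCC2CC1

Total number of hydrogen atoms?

18

Hydrogens are implicit in SMILES; fill each atom to its normal valence:
  8 × C: 2 H each → 16
  2 × C: 1 H each → 2
  Total hydrogens = 18.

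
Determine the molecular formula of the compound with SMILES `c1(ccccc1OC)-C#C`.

C9H8O

Heavy atoms from the SMILES: 9 C, 1 O.
Implicit hydrogens by atom environment:
  4 × C (aromatic): 1 H each → 4
  2 × C (aromatic): no H
  1 × C: 3 H
  1 × C: 1 H
  1 × C: no H
  1 × O: no H
  Total hydrogens = 8.
Molecular formula: C9H8O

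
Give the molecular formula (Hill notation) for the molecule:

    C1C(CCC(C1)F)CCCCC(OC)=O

Heavy atoms from the SMILES: 12 C, 1 F, 2 O.
Implicit hydrogens by atom environment:
  8 × C: 2 H each → 16
  2 × C: 1 H each → 2
  2 × O: no H
  1 × C: 3 H
  1 × C: no H
  1 × F: no H
  Total hydrogens = 21.
Molecular formula: C12H21FO2

C12H21FO2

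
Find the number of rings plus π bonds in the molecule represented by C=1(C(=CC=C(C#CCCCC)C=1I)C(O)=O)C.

Molecular formula from the SMILES: C14H15IO2.
DoU = (2C + 2 + N − H − X)/2 = (2·14 + 2 + 0 − 15 − 1)/2 = 14/2 = 7.
(Structurally: 1 ring(s) + 6 π bond(s) = 7.)

7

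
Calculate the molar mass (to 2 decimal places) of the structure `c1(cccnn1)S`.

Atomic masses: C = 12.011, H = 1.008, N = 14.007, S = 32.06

112.15

Molecular formula: C4H4N2S.
M = 4×12.011 + 4×1.008 + 2×14.007 + 1×32.06 = 112.15 g/mol.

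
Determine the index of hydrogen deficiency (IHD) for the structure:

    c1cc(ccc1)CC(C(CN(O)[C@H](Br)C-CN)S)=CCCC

Molecular formula from the SMILES: C17H27BrN2OS.
DoU = (2C + 2 + N − H − X)/2 = (2·17 + 2 + 2 − 27 − 1)/2 = 10/2 = 5.
(Structurally: 1 ring(s) + 4 π bond(s) = 5.)

5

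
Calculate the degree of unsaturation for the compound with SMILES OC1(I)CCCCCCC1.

Molecular formula from the SMILES: C8H15IO.
DoU = (2C + 2 + N − H − X)/2 = (2·8 + 2 + 0 − 15 − 1)/2 = 2/2 = 1.
(Structurally: 1 ring(s) + 0 π bond(s) = 1.)

1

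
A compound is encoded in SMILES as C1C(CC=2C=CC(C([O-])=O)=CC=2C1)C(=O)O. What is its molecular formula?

Heavy atoms from the SMILES: 12 C, 4 O.
Implicit hydrogens by atom environment:
  3 × C: 2 H each → 6
  3 × C (aromatic): 1 H each → 3
  3 × C (aromatic): no H
  2 × C: no H
  2 × O: no H
  1 × C: 1 H
  1 × O: 1 H
  1 × O (charge -1): no H
  Total hydrogens = 11.
Net charge -1.
Molecular formula: C12H11O4-

C12H11O4-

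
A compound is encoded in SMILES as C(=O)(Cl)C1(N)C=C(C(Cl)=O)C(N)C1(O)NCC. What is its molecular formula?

C9H13Cl2N3O3

Heavy atoms from the SMILES: 9 C, 2 Cl, 3 N, 3 O.
Implicit hydrogens by atom environment:
  5 × C: no H
  2 × C: 1 H each → 2
  2 × Cl: no H
  2 × N: 2 H each → 4
  2 × O: no H
  1 × C: 3 H
  1 × C: 2 H
  1 × N: 1 H
  1 × O: 1 H
  Total hydrogens = 13.
Molecular formula: C9H13Cl2N3O3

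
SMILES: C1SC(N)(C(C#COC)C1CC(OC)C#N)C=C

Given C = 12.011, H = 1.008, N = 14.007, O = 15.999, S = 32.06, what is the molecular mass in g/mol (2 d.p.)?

Molecular formula: C13H18N2O2S.
M = 13×12.011 + 18×1.008 + 2×14.007 + 2×15.999 + 1×32.06 = 266.36 g/mol.

266.36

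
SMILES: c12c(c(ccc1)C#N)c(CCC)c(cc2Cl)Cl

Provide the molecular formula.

Heavy atoms from the SMILES: 14 C, 2 Cl, 1 N.
Implicit hydrogens by atom environment:
  6 × C (aromatic): no H
  4 × C (aromatic): 1 H each → 4
  2 × C: 2 H each → 4
  2 × Cl: no H
  1 × C: 3 H
  1 × C: no H
  1 × N: no H
  Total hydrogens = 11.
Molecular formula: C14H11Cl2N

C14H11Cl2N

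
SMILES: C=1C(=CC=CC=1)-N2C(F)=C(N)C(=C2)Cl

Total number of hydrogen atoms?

8

Hydrogens are implicit in SMILES; fill each atom to its normal valence:
  6 × C (aromatic): 1 H each → 6
  4 × C (aromatic): no H
  1 × Cl: no H
  1 × F: no H
  1 × N: 2 H
  1 × N (aromatic): no H
  Total hydrogens = 8.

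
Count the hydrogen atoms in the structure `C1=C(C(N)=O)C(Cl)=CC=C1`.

Hydrogens are implicit in SMILES; fill each atom to its normal valence:
  4 × C (aromatic): 1 H each → 4
  2 × C (aromatic): no H
  1 × C: no H
  1 × Cl: no H
  1 × N: 2 H
  1 × O: no H
  Total hydrogens = 6.

6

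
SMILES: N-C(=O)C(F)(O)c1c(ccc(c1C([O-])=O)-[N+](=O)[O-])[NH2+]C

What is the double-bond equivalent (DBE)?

Molecular formula from the SMILES: C10H10FN3O6.
DoU = (2C + 2 + N − H − X)/2 = (2·10 + 2 + 3 − 10 − 1)/2 = 14/2 = 7.
(Structurally: 1 ring(s) + 6 π bond(s) = 7.)

7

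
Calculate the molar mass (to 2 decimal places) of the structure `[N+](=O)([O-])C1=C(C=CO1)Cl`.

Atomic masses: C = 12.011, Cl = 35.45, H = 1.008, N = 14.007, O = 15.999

Molecular formula: C4H2ClNO3.
M = 4×12.011 + 1×35.45 + 2×1.008 + 1×14.007 + 3×15.999 = 147.51 g/mol.

147.51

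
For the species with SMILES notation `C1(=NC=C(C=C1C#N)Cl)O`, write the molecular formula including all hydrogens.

C6H3ClN2O

Heavy atoms from the SMILES: 6 C, 1 Cl, 2 N, 1 O.
Implicit hydrogens by atom environment:
  3 × C (aromatic): no H
  2 × C (aromatic): 1 H each → 2
  1 × C: no H
  1 × Cl: no H
  1 × N (aromatic): no H
  1 × N: no H
  1 × O: 1 H
  Total hydrogens = 3.
Molecular formula: C6H3ClN2O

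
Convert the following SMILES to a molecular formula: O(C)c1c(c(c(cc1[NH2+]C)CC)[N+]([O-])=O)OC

C11H17N2O4+

Heavy atoms from the SMILES: 11 C, 2 N, 4 O.
Implicit hydrogens by atom environment:
  5 × C (aromatic): no H
  4 × C: 3 H each → 12
  3 × O: no H
  1 × C: 2 H
  1 × C (aromatic): 1 H
  1 × N (charge +1): 2 H
  1 × N (charge +1): no H
  1 × O (charge -1): no H
  Total hydrogens = 17.
Net charge +1.
Molecular formula: C11H17N2O4+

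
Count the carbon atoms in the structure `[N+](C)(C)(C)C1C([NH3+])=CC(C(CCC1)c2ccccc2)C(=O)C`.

19

The symbol for carbon appears 19 times in the SMILES. Lowercase c denotes aromatic carbon and counts toward C.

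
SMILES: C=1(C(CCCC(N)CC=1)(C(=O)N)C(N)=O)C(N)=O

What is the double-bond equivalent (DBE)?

5

Molecular formula from the SMILES: C11H18N4O3.
DoU = (2C + 2 + N − H − X)/2 = (2·11 + 2 + 4 − 18 − 0)/2 = 10/2 = 5.
(Structurally: 1 ring(s) + 4 π bond(s) = 5.)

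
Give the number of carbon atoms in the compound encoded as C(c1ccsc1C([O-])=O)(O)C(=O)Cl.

7

The symbol for carbon appears 7 times in the SMILES. Lowercase c denotes aromatic carbon and counts toward C.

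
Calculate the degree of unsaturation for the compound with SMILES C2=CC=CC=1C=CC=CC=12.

Molecular formula from the SMILES: C10H8.
DoU = (2C + 2 + N − H − X)/2 = (2·10 + 2 + 0 − 8 − 0)/2 = 14/2 = 7.
(Structurally: 2 ring(s) + 5 π bond(s) = 7.)

7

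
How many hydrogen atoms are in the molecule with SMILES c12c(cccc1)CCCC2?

12

Hydrogens are implicit in SMILES; fill each atom to its normal valence:
  4 × C: 2 H each → 8
  4 × C (aromatic): 1 H each → 4
  2 × C (aromatic): no H
  Total hydrogens = 12.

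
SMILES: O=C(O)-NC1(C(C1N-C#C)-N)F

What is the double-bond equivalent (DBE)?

4

Molecular formula from the SMILES: C6H8FN3O2.
DoU = (2C + 2 + N − H − X)/2 = (2·6 + 2 + 3 − 8 − 1)/2 = 8/2 = 4.
(Structurally: 1 ring(s) + 3 π bond(s) = 4.)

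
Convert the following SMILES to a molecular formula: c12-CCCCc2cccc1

C10H12

Heavy atoms from the SMILES: 10 C.
Implicit hydrogens by atom environment:
  4 × C: 2 H each → 8
  4 × C (aromatic): 1 H each → 4
  2 × C (aromatic): no H
  Total hydrogens = 12.
Molecular formula: C10H12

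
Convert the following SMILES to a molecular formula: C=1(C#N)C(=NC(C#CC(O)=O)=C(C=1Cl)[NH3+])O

C9H5ClN3O3+

Heavy atoms from the SMILES: 9 C, 1 Cl, 3 N, 3 O.
Implicit hydrogens by atom environment:
  5 × C (aromatic): no H
  4 × C: no H
  2 × O: 1 H each → 2
  1 × Cl: no H
  1 × N (charge +1): 3 H
  1 × N (aromatic): no H
  1 × N: no H
  1 × O: no H
  Total hydrogens = 5.
Net charge +1.
Molecular formula: C9H5ClN3O3+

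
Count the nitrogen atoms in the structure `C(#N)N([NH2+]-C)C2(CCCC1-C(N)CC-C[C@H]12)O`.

4

The symbol for nitrogen appears 4 times in the SMILES.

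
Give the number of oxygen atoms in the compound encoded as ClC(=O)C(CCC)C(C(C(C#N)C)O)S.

The symbol for oxygen appears 2 times in the SMILES.

2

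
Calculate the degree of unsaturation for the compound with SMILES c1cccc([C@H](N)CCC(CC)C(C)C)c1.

4

Molecular formula from the SMILES: C15H25N.
DoU = (2C + 2 + N − H − X)/2 = (2·15 + 2 + 1 − 25 − 0)/2 = 8/2 = 4.
(Structurally: 1 ring(s) + 3 π bond(s) = 4.)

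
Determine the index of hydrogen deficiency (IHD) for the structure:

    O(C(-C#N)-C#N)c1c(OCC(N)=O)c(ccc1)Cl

9

Molecular formula from the SMILES: C11H8ClN3O3.
DoU = (2C + 2 + N − H − X)/2 = (2·11 + 2 + 3 − 8 − 1)/2 = 18/2 = 9.
(Structurally: 1 ring(s) + 8 π bond(s) = 9.)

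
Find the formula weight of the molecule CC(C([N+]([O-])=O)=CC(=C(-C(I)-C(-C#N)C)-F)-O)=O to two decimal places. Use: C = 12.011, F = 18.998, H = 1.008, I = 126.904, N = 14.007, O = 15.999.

Molecular formula: C10H10FIN2O4.
M = 10×12.011 + 1×18.998 + 10×1.008 + 1×126.904 + 2×14.007 + 4×15.999 = 368.10 g/mol.

368.10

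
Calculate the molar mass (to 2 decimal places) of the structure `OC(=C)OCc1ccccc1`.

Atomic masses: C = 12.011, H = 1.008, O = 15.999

150.18

Molecular formula: C9H10O2.
M = 9×12.011 + 10×1.008 + 2×15.999 = 150.18 g/mol.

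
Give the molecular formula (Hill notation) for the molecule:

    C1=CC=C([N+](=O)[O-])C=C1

C6H5NO2

Heavy atoms from the SMILES: 6 C, 1 N, 2 O.
Implicit hydrogens by atom environment:
  5 × C (aromatic): 1 H each → 5
  1 × C (aromatic): no H
  1 × N (charge +1): no H
  1 × O: no H
  1 × O (charge -1): no H
  Total hydrogens = 5.
Molecular formula: C6H5NO2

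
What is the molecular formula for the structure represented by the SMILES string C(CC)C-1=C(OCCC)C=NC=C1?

C11H17NO

Heavy atoms from the SMILES: 11 C, 1 N, 1 O.
Implicit hydrogens by atom environment:
  4 × C: 2 H each → 8
  3 × C (aromatic): 1 H each → 3
  2 × C: 3 H each → 6
  2 × C (aromatic): no H
  1 × N (aromatic): no H
  1 × O: no H
  Total hydrogens = 17.
Molecular formula: C11H17NO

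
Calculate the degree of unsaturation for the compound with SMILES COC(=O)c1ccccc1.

Molecular formula from the SMILES: C8H8O2.
DoU = (2C + 2 + N − H − X)/2 = (2·8 + 2 + 0 − 8 − 0)/2 = 10/2 = 5.
(Structurally: 1 ring(s) + 4 π bond(s) = 5.)

5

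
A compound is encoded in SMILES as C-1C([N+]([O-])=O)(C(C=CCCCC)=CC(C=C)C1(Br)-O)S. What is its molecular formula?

C14H20BrNO3S

Heavy atoms from the SMILES: 1 Br, 14 C, 1 N, 3 O, 1 S.
Implicit hydrogens by atom environment:
  5 × C: 2 H each → 10
  5 × C: 1 H each → 5
  3 × C: no H
  1 × Br: no H
  1 × C: 3 H
  1 × N (charge +1): no H
  1 × O: 1 H
  1 × O: no H
  1 × O (charge -1): no H
  1 × S: 1 H
  Total hydrogens = 20.
Molecular formula: C14H20BrNO3S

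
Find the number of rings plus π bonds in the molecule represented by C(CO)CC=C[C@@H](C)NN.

1

Molecular formula from the SMILES: C7H16N2O.
DoU = (2C + 2 + N − H − X)/2 = (2·7 + 2 + 2 − 16 − 0)/2 = 2/2 = 1.
(Structurally: 0 ring(s) + 1 π bond(s) = 1.)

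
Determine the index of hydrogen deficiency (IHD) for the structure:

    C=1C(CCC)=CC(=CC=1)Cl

Molecular formula from the SMILES: C9H11Cl.
DoU = (2C + 2 + N − H − X)/2 = (2·9 + 2 + 0 − 11 − 1)/2 = 8/2 = 4.
(Structurally: 1 ring(s) + 3 π bond(s) = 4.)

4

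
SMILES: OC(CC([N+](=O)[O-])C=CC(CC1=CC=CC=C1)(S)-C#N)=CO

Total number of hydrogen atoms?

16

Hydrogens are implicit in SMILES; fill each atom to its normal valence:
  5 × C (aromatic): 1 H each → 5
  4 × C: 1 H each → 4
  3 × C: no H
  2 × C: 2 H each → 4
  2 × O: 1 H each → 2
  1 × C (aromatic): no H
  1 × N: no H
  1 × N (charge +1): no H
  1 × O: no H
  1 × O (charge -1): no H
  1 × S: 1 H
  Total hydrogens = 16.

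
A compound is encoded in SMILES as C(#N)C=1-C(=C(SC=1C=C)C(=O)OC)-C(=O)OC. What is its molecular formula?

C11H9NO4S

Heavy atoms from the SMILES: 11 C, 1 N, 4 O, 1 S.
Implicit hydrogens by atom environment:
  4 × C (aromatic): no H
  4 × O: no H
  3 × C: no H
  2 × C: 3 H each → 6
  1 × C: 2 H
  1 × C: 1 H
  1 × N: no H
  1 × S (aromatic): no H
  Total hydrogens = 9.
Molecular formula: C11H9NO4S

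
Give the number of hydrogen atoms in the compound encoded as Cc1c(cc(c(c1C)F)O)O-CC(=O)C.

Hydrogens are implicit in SMILES; fill each atom to its normal valence:
  5 × C (aromatic): no H
  3 × C: 3 H each → 9
  2 × O: no H
  1 × C: 2 H
  1 × C (aromatic): 1 H
  1 × C: no H
  1 × F: no H
  1 × O: 1 H
  Total hydrogens = 13.

13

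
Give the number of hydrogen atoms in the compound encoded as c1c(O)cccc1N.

Hydrogens are implicit in SMILES; fill each atom to its normal valence:
  4 × C (aromatic): 1 H each → 4
  2 × C (aromatic): no H
  1 × N: 2 H
  1 × O: 1 H
  Total hydrogens = 7.

7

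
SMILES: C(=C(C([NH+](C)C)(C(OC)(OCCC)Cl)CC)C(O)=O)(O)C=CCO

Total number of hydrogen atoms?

29

Hydrogens are implicit in SMILES; fill each atom to its normal valence:
  5 × C: 3 H each → 15
  5 × C: no H
  4 × C: 2 H each → 8
  3 × O: 1 H each → 3
  3 × O: no H
  2 × C: 1 H each → 2
  1 × Cl: no H
  1 × N (charge +1): 1 H
  Total hydrogens = 29.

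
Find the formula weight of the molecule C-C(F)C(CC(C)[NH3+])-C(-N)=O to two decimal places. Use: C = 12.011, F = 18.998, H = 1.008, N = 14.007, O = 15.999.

163.22

Molecular formula: C7H16FN2O+.
M = 7×12.011 + 1×18.998 + 16×1.008 + 2×14.007 + 1×15.999 = 163.22 g/mol.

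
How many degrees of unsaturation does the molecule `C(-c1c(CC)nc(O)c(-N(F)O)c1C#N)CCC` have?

Molecular formula from the SMILES: C12H16FN3O2.
DoU = (2C + 2 + N − H − X)/2 = (2·12 + 2 + 3 − 16 − 1)/2 = 12/2 = 6.
(Structurally: 1 ring(s) + 5 π bond(s) = 6.)

6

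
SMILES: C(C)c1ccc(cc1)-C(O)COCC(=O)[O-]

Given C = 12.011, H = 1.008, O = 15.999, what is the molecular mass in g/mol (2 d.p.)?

Molecular formula: C12H15O4-.
M = 12×12.011 + 15×1.008 + 4×15.999 = 223.25 g/mol.

223.25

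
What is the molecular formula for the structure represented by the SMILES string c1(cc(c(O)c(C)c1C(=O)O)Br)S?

Heavy atoms from the SMILES: 1 Br, 8 C, 3 O, 1 S.
Implicit hydrogens by atom environment:
  5 × C (aromatic): no H
  2 × O: 1 H each → 2
  1 × Br: no H
  1 × C: 3 H
  1 × C (aromatic): 1 H
  1 × C: no H
  1 × O: no H
  1 × S: 1 H
  Total hydrogens = 7.
Molecular formula: C8H7BrO3S

C8H7BrO3S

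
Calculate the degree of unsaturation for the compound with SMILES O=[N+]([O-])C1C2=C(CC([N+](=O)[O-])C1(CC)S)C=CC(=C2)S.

Molecular formula from the SMILES: C12H14N2O4S2.
DoU = (2C + 2 + N − H − X)/2 = (2·12 + 2 + 2 − 14 − 0)/2 = 14/2 = 7.
(Structurally: 2 ring(s) + 5 π bond(s) = 7.)

7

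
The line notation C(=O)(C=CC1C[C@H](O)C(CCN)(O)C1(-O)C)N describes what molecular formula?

C11H20N2O4

Heavy atoms from the SMILES: 11 C, 2 N, 4 O.
Implicit hydrogens by atom environment:
  4 × C: 1 H each → 4
  3 × C: 2 H each → 6
  3 × C: no H
  3 × O: 1 H each → 3
  2 × N: 2 H each → 4
  1 × C: 3 H
  1 × O: no H
  Total hydrogens = 20.
Molecular formula: C11H20N2O4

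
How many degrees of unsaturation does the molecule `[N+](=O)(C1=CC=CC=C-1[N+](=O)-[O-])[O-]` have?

6

Molecular formula from the SMILES: C6H4N2O4.
DoU = (2C + 2 + N − H − X)/2 = (2·6 + 2 + 2 − 4 − 0)/2 = 12/2 = 6.
(Structurally: 1 ring(s) + 5 π bond(s) = 6.)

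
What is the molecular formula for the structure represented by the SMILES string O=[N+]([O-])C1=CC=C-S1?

C4H3NO2S

Heavy atoms from the SMILES: 4 C, 1 N, 2 O, 1 S.
Implicit hydrogens by atom environment:
  3 × C (aromatic): 1 H each → 3
  1 × C (aromatic): no H
  1 × N (charge +1): no H
  1 × O: no H
  1 × O (charge -1): no H
  1 × S (aromatic): no H
  Total hydrogens = 3.
Molecular formula: C4H3NO2S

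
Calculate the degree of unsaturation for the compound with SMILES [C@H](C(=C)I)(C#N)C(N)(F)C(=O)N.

4

Molecular formula from the SMILES: C6H7FIN3O.
DoU = (2C + 2 + N − H − X)/2 = (2·6 + 2 + 3 − 7 − 2)/2 = 8/2 = 4.
(Structurally: 0 ring(s) + 4 π bond(s) = 4.)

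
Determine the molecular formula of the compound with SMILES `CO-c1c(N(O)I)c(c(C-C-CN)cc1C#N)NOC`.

C12H17IN4O3

Heavy atoms from the SMILES: 12 C, 1 I, 4 N, 3 O.
Implicit hydrogens by atom environment:
  5 × C (aromatic): no H
  3 × C: 2 H each → 6
  2 × C: 3 H each → 6
  2 × N: no H
  2 × O: no H
  1 × C (aromatic): 1 H
  1 × C: no H
  1 × I: no H
  1 × N: 2 H
  1 × N: 1 H
  1 × O: 1 H
  Total hydrogens = 17.
Molecular formula: C12H17IN4O3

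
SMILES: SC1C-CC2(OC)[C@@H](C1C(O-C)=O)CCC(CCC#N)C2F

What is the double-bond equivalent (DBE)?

5

Molecular formula from the SMILES: C16H24FNO3S.
DoU = (2C + 2 + N − H − X)/2 = (2·16 + 2 + 1 − 24 − 1)/2 = 10/2 = 5.
(Structurally: 2 ring(s) + 3 π bond(s) = 5.)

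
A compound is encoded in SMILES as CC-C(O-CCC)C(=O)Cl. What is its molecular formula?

C7H13ClO2

Heavy atoms from the SMILES: 7 C, 1 Cl, 2 O.
Implicit hydrogens by atom environment:
  3 × C: 2 H each → 6
  2 × C: 3 H each → 6
  2 × O: no H
  1 × C: 1 H
  1 × C: no H
  1 × Cl: no H
  Total hydrogens = 13.
Molecular formula: C7H13ClO2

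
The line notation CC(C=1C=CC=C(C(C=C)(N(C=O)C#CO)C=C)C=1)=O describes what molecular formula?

C16H15NO3

Heavy atoms from the SMILES: 16 C, 1 N, 3 O.
Implicit hydrogens by atom environment:
  4 × C (aromatic): 1 H each → 4
  4 × C: no H
  3 × C: 1 H each → 3
  2 × C: 2 H each → 4
  2 × C (aromatic): no H
  2 × O: no H
  1 × C: 3 H
  1 × N: no H
  1 × O: 1 H
  Total hydrogens = 15.
Molecular formula: C16H15NO3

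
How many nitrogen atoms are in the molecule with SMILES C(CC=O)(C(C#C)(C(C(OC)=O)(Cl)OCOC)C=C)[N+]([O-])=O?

1

The symbol for nitrogen appears 1 time in the SMILES.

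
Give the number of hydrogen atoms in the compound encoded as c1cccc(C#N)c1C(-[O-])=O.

Hydrogens are implicit in SMILES; fill each atom to its normal valence:
  4 × C (aromatic): 1 H each → 4
  2 × C (aromatic): no H
  2 × C: no H
  1 × N: no H
  1 × O: no H
  1 × O (charge -1): no H
  Total hydrogens = 4.

4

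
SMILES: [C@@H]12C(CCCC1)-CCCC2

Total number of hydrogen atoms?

Hydrogens are implicit in SMILES; fill each atom to its normal valence:
  8 × C: 2 H each → 16
  2 × C: 1 H each → 2
  Total hydrogens = 18.

18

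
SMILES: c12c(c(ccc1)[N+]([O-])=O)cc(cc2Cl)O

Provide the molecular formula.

C10H6ClNO3

Heavy atoms from the SMILES: 10 C, 1 Cl, 1 N, 3 O.
Implicit hydrogens by atom environment:
  5 × C (aromatic): 1 H each → 5
  5 × C (aromatic): no H
  1 × Cl: no H
  1 × N (charge +1): no H
  1 × O: 1 H
  1 × O: no H
  1 × O (charge -1): no H
  Total hydrogens = 6.
Molecular formula: C10H6ClNO3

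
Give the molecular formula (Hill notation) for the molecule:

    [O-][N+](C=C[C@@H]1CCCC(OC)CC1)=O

C10H17NO3

Heavy atoms from the SMILES: 10 C, 1 N, 3 O.
Implicit hydrogens by atom environment:
  5 × C: 2 H each → 10
  4 × C: 1 H each → 4
  2 × O: no H
  1 × C: 3 H
  1 × N (charge +1): no H
  1 × O (charge -1): no H
  Total hydrogens = 17.
Molecular formula: C10H17NO3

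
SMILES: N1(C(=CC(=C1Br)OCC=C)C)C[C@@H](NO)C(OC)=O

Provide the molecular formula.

Heavy atoms from the SMILES: 1 Br, 12 C, 2 N, 4 O.
Implicit hydrogens by atom environment:
  3 × C: 2 H each → 6
  3 × C (aromatic): no H
  3 × O: no H
  2 × C: 3 H each → 6
  2 × C: 1 H each → 2
  1 × Br: no H
  1 × C (aromatic): 1 H
  1 × C: no H
  1 × N: 1 H
  1 × N (aromatic): no H
  1 × O: 1 H
  Total hydrogens = 17.
Molecular formula: C12H17BrN2O4

C12H17BrN2O4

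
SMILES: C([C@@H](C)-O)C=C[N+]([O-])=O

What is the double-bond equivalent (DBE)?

Molecular formula from the SMILES: C5H9NO3.
DoU = (2C + 2 + N − H − X)/2 = (2·5 + 2 + 1 − 9 − 0)/2 = 4/2 = 2.
(Structurally: 0 ring(s) + 2 π bond(s) = 2.)

2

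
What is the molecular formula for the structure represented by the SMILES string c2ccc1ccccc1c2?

Heavy atoms from the SMILES: 10 C.
Implicit hydrogens by atom environment:
  8 × C (aromatic): 1 H each → 8
  2 × C (aromatic): no H
  Total hydrogens = 8.
Molecular formula: C10H8

C10H8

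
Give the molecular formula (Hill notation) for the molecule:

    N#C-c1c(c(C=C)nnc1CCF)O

Heavy atoms from the SMILES: 9 C, 1 F, 3 N, 1 O.
Implicit hydrogens by atom environment:
  4 × C (aromatic): no H
  3 × C: 2 H each → 6
  2 × N (aromatic): no H
  1 × C: 1 H
  1 × C: no H
  1 × F: no H
  1 × N: no H
  1 × O: 1 H
  Total hydrogens = 8.
Molecular formula: C9H8FN3O

C9H8FN3O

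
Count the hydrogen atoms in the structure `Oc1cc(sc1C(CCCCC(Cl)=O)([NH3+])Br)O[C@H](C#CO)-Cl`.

Hydrogens are implicit in SMILES; fill each atom to its normal valence:
  4 × C: 2 H each → 8
  4 × C: no H
  3 × C (aromatic): no H
  2 × Cl: no H
  2 × O: 1 H each → 2
  2 × O: no H
  1 × Br: no H
  1 × C (aromatic): 1 H
  1 × C: 1 H
  1 × N (charge +1): 3 H
  1 × S (aromatic): no H
  Total hydrogens = 15.

15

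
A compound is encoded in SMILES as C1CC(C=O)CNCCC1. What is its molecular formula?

C8H15NO

Heavy atoms from the SMILES: 8 C, 1 N, 1 O.
Implicit hydrogens by atom environment:
  6 × C: 2 H each → 12
  2 × C: 1 H each → 2
  1 × N: 1 H
  1 × O: no H
  Total hydrogens = 15.
Molecular formula: C8H15NO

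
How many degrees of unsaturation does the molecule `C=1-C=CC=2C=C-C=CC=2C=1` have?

Molecular formula from the SMILES: C10H8.
DoU = (2C + 2 + N − H − X)/2 = (2·10 + 2 + 0 − 8 − 0)/2 = 14/2 = 7.
(Structurally: 2 ring(s) + 5 π bond(s) = 7.)

7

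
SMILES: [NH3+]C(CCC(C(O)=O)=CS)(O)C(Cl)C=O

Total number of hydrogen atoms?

13

Hydrogens are implicit in SMILES; fill each atom to its normal valence:
  3 × C: 1 H each → 3
  3 × C: no H
  2 × C: 2 H each → 4
  2 × O: 1 H each → 2
  2 × O: no H
  1 × Cl: no H
  1 × N (charge +1): 3 H
  1 × S: 1 H
  Total hydrogens = 13.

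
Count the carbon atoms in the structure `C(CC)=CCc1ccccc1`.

The symbol for carbon appears 11 times in the SMILES. Lowercase c denotes aromatic carbon and counts toward C.

11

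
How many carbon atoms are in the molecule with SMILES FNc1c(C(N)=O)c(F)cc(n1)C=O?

7

The symbol for carbon appears 7 times in the SMILES. Lowercase c denotes aromatic carbon and counts toward C.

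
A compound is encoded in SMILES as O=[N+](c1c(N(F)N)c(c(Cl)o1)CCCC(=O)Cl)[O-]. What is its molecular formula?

Heavy atoms from the SMILES: 8 C, 2 Cl, 1 F, 3 N, 4 O.
Implicit hydrogens by atom environment:
  4 × C (aromatic): no H
  3 × C: 2 H each → 6
  2 × Cl: no H
  2 × O: no H
  1 × C: no H
  1 × F: no H
  1 × N: 2 H
  1 × N: no H
  1 × N (charge +1): no H
  1 × O (aromatic): no H
  1 × O (charge -1): no H
  Total hydrogens = 8.
Molecular formula: C8H8Cl2FN3O4

C8H8Cl2FN3O4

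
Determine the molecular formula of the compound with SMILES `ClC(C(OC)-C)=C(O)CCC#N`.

Heavy atoms from the SMILES: 8 C, 1 Cl, 1 N, 2 O.
Implicit hydrogens by atom environment:
  3 × C: no H
  2 × C: 3 H each → 6
  2 × C: 2 H each → 4
  1 × C: 1 H
  1 × Cl: no H
  1 × N: no H
  1 × O: 1 H
  1 × O: no H
  Total hydrogens = 12.
Molecular formula: C8H12ClNO2

C8H12ClNO2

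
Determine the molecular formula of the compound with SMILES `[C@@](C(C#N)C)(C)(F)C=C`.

Heavy atoms from the SMILES: 7 C, 1 F, 1 N.
Implicit hydrogens by atom environment:
  2 × C: 3 H each → 6
  2 × C: 1 H each → 2
  2 × C: no H
  1 × C: 2 H
  1 × F: no H
  1 × N: no H
  Total hydrogens = 10.
Molecular formula: C7H10FN

C7H10FN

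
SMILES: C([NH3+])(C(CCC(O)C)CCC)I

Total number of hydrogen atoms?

21

Hydrogens are implicit in SMILES; fill each atom to its normal valence:
  4 × C: 2 H each → 8
  3 × C: 1 H each → 3
  2 × C: 3 H each → 6
  1 × I: no H
  1 × N (charge +1): 3 H
  1 × O: 1 H
  Total hydrogens = 21.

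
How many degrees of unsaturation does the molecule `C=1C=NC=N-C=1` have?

4

Molecular formula from the SMILES: C4H4N2.
DoU = (2C + 2 + N − H − X)/2 = (2·4 + 2 + 2 − 4 − 0)/2 = 8/2 = 4.
(Structurally: 1 ring(s) + 3 π bond(s) = 4.)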